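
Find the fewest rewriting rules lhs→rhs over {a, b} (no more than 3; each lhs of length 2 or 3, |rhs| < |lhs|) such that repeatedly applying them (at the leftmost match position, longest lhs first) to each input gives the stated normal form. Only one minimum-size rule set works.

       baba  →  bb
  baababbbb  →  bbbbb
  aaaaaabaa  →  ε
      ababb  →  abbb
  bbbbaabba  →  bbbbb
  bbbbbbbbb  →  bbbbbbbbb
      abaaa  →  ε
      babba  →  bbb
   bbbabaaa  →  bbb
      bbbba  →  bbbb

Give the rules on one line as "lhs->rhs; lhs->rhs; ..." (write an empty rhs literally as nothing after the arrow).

aa->; ba->b; baa->

  | baba => bba => bb
  | baababbbb => babbbb => bbbbb
  | aaaaaabaa => aaaabaa => aabaa => baa => ε
  | ababb => abbb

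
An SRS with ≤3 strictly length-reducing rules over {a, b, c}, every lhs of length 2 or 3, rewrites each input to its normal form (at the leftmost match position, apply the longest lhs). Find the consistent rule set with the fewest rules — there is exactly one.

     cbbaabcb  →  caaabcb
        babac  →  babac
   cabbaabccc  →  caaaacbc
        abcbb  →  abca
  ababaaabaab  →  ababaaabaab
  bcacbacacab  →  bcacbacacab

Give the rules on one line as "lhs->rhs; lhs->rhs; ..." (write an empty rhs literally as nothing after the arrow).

  | cbbaabcb => caaabcb
  | babac
  | cabbaabccc => caaaabccc => caaaacbc
  | abcbb => abca

bb->a; bcc->cb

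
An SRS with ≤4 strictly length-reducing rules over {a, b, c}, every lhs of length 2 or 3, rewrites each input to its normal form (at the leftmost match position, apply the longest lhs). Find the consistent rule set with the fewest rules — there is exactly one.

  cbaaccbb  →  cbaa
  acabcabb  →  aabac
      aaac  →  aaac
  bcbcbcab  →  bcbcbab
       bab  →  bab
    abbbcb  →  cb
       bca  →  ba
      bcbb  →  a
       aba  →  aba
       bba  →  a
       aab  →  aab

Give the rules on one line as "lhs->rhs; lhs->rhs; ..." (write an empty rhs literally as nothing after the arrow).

acb->; bb->c; ca->a; cbb->ba

  | cbaaccbb => cbaacba => cbaa
  | acabcabb => aabcabb => aababb => aabac
  | aaac
  | bcbcbcab => bcbcbab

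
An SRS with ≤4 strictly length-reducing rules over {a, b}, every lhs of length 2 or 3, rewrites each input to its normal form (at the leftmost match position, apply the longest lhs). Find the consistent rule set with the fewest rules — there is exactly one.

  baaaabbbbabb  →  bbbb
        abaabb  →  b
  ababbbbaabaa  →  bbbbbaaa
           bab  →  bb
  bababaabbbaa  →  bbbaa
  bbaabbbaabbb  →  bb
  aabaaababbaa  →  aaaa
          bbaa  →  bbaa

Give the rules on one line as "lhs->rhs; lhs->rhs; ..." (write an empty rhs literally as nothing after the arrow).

  | baaaabbbbabb => baaabbbabb => baabbabb => bababb => bbbb
  | abaabb => babb => b
  | ababbbbaabaa => bbbbbaabaa => bbbbbaaa
  | bab => bb

aab->a; ab->b; aba->b; abb->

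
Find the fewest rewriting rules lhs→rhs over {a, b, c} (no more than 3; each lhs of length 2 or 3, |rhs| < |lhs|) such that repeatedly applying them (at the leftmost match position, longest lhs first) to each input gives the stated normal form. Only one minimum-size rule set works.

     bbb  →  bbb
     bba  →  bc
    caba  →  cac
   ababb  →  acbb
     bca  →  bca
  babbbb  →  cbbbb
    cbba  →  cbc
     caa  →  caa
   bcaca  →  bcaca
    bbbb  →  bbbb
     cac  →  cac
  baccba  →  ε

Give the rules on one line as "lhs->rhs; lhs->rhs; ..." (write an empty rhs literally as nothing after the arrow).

ba->c; cc->

  | bbb
  | bba => bc
  | caba => cac
  | ababb => acbb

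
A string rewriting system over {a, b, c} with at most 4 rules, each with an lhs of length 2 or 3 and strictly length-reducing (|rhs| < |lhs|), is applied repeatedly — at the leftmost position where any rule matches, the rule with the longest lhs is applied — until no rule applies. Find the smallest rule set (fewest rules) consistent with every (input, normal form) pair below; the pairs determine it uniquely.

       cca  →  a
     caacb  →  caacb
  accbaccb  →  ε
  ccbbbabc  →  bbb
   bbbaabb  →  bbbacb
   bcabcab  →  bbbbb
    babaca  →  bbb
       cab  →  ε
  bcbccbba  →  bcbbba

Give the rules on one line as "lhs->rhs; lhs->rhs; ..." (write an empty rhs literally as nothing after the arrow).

ab->c; bca->bb; cc->

  | cca => a
  | caacb
  | accbaccb => abaccb => caccb => cab => cc => ε
  | ccbbbabc => bbbabc => bbbcc => bbb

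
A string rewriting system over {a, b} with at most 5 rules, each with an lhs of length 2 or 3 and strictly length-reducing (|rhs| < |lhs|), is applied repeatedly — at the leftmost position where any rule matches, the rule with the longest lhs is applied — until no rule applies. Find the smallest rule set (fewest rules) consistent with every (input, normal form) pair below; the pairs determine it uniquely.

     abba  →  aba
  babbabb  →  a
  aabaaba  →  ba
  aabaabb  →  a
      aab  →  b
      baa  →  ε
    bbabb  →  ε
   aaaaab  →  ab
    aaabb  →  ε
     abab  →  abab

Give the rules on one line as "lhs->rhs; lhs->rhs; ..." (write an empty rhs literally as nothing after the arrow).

aa->; baa->aa; bb->a; bba->ba

  | abba => aba
  | babbabb => bababb => babaa => baaa => aaa => a
  | aabaaba => baaba => aaba => ba
  | aabaabb => baabb => aabb => bb => a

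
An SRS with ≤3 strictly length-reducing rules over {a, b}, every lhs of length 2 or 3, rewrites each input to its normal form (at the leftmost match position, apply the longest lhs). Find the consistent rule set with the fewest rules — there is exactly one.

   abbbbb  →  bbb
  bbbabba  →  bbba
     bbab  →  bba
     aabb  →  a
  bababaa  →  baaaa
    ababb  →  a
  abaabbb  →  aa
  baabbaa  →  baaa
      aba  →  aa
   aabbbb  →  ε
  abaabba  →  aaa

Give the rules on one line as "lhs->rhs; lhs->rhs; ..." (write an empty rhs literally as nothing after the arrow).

  | abbbbb => bbb
  | bbbabba => bbba
  | bbab => bba
  | aabb => a

ab->a; abb->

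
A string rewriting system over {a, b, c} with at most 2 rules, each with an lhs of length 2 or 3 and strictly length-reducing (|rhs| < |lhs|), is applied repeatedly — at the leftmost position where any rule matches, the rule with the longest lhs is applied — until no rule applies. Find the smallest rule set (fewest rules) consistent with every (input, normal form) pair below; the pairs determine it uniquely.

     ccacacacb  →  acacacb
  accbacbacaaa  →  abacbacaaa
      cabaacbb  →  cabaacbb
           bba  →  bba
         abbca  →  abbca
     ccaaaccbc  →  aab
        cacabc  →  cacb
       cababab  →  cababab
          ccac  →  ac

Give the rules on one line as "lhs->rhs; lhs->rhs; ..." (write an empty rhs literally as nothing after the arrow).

abc->b; cc->

  | ccacacacb => acacacb
  | accbacbacaaa => abacbacaaa
  | cabaacbb
  | bba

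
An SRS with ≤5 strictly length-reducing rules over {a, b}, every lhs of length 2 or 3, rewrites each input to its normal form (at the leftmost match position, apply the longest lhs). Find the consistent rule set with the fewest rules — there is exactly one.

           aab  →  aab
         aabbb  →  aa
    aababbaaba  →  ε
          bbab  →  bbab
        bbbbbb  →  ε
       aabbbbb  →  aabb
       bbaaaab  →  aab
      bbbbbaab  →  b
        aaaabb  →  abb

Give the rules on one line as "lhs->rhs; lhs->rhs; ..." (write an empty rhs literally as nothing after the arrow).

aaa->; aba->; baa->bb; bbb->

  | aab
  | aabbb => aa
  | aababbaaba => abbaaba => abbbba => aba => ε
  | bbab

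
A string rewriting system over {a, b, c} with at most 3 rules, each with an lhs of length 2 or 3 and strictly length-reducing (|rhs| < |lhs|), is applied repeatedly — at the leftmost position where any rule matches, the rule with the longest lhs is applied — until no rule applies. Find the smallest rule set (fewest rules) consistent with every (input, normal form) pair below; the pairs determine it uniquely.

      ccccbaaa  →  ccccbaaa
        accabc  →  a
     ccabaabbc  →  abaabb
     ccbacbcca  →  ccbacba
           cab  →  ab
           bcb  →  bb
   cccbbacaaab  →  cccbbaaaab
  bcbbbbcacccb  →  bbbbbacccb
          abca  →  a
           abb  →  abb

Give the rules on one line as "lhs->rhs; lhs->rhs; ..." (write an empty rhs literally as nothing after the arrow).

  | ccccbaaa
  | accabc => acabc => aabc => a
  | ccabaabbc => cabaabbc => abaabbc => abaabb
  | ccbacbcca => ccbacbca => ccbacba

abc->; bc->b; ca->a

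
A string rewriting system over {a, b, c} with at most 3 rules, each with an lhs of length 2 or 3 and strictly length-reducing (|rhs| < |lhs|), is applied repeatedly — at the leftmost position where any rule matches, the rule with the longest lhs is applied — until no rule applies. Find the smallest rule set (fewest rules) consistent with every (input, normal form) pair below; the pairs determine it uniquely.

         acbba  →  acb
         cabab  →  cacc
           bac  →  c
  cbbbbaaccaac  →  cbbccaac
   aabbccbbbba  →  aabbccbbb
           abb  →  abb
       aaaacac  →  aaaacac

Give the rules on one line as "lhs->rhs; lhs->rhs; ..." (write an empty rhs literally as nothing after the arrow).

ba->; bab->cc

  | acbba => acb
  | cabab => cacc
  | bac => c
  | cbbbbaaccaac => cbbbaccaac => cbbccaac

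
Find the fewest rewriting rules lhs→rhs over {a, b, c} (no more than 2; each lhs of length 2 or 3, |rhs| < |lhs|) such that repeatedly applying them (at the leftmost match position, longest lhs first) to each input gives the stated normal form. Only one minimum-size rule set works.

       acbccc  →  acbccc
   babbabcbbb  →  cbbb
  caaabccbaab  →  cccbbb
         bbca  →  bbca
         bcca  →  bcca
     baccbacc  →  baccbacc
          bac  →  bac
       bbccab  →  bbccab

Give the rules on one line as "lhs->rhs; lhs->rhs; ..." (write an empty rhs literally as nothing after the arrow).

  | acbccc
  | babbabcbbb => babcbbb => cbbb
  | caaabccbaab => cbabccbaab => cccbaab => cccbbb
  | bbca

aa->b; bab->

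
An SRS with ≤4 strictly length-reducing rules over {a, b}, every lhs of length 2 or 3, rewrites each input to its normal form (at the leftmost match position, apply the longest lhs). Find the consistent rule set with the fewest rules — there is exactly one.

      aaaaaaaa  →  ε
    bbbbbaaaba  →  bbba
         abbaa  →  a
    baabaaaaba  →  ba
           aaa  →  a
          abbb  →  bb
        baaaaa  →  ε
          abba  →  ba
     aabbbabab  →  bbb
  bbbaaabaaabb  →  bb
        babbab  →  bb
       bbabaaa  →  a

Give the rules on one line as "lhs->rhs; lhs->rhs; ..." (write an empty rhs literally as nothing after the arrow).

  | aaaaaaaa => aaaaaa => aaaa => aa => ε
  | bbbbbaaaba => bbbbaaba => bbbaba => bbba
  | abbaa => baa => a
  | baabaaaaba => abaaaaba => aaaaba => aaba => ba

aa->; ab->; baa->a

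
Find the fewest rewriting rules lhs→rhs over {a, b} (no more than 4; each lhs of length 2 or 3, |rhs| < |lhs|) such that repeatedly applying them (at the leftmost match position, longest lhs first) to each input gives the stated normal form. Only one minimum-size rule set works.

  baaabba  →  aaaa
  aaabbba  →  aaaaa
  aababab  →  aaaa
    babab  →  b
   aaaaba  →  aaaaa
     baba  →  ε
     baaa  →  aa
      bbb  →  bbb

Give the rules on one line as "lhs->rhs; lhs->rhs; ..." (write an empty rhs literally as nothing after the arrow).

ab->a; abb->aa; ba->

  | baaabba => aabba => aaaa
  | aaabbba => aaaaba => aaaaa
  | aababab => aaabab => aaaab => aaaa
  | babab => bab => b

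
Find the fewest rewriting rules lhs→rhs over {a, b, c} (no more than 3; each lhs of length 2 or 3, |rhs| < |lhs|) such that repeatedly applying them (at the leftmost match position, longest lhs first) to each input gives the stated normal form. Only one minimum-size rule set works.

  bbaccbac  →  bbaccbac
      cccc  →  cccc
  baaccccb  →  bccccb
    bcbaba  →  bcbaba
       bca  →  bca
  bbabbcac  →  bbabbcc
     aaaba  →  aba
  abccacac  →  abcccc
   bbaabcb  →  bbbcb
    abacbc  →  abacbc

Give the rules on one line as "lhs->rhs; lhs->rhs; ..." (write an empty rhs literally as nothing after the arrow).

  | bbaccbac
  | cccc
  | baaccccb => bccccb
  | bcbaba

aa->; cac->cc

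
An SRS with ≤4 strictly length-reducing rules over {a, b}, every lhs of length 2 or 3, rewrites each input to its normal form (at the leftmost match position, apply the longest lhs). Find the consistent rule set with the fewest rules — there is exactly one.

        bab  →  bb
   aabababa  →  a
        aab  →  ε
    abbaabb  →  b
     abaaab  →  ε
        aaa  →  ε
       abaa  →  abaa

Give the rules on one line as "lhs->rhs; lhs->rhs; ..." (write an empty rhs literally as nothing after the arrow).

aaa->; aab->; abb->; bab->bb

  | bab => bb
  | aabababa => ababa => abba => a
  | aab => ε
  | abbaabb => aabb => b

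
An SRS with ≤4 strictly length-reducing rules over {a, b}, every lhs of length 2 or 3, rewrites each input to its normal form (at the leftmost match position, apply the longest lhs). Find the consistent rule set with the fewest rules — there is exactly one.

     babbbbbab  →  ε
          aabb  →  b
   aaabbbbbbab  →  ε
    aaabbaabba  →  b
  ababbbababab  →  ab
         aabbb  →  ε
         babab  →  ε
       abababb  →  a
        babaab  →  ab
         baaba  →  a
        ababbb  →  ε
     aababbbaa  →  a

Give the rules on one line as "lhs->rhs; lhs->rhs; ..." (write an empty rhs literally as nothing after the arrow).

aa->b; ba->a; bb->

  | babbbbbab => abbbbbab => abbbab => abab => aab => bb => ε
  | aabb => bbb => b
  | aaabbbbbbab => babbbbbbab => abbbbbbab => abbbbab => abbab => aab => bb => ε
  | aaabbaabba => babbaabba => abbaabba => aaabba => babba => abba => aa => b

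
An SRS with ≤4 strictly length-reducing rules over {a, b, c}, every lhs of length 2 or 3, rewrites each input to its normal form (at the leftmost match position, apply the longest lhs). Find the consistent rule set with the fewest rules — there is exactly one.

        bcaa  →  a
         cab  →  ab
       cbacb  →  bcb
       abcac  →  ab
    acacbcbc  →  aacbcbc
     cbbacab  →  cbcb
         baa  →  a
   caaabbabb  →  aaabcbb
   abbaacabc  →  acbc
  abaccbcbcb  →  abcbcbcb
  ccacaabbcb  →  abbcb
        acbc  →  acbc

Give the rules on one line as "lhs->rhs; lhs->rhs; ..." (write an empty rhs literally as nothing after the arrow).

  | bcaa => baa => ca => a
  | cab => ab
  | cbacb => cccb => bcb
  | abcac => abac => acc => ab

ba->c; ca->a; cc->b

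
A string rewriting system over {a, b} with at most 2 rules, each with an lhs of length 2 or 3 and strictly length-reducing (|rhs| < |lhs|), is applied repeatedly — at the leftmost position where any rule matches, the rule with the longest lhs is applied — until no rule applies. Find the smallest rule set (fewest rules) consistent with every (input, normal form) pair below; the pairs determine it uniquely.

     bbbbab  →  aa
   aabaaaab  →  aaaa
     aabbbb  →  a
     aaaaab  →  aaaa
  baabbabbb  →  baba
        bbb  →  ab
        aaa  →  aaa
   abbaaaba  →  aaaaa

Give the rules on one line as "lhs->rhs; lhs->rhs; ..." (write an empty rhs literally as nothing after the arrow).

  | bbbbab => abbab => aaab => aa
  | aabaaaab => aaaaab => aaaa
  | aabbbb => abbb => aab => a
  | aaaaab => aaaa

aab->a; bb->a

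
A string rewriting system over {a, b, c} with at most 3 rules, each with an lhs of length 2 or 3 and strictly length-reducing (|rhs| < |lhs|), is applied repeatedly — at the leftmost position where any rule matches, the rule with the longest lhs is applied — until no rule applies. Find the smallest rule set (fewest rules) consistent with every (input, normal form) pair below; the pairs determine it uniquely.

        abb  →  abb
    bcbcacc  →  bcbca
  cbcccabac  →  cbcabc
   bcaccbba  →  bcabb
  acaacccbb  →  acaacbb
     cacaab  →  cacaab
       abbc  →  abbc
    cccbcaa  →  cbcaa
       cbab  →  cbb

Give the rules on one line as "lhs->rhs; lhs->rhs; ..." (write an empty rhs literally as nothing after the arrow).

  | abb
  | bcbcacc => bcbca
  | cbcccabac => cbcabac => cbcabc
  | bcaccbba => bcabba => bcabb

ba->b; cc->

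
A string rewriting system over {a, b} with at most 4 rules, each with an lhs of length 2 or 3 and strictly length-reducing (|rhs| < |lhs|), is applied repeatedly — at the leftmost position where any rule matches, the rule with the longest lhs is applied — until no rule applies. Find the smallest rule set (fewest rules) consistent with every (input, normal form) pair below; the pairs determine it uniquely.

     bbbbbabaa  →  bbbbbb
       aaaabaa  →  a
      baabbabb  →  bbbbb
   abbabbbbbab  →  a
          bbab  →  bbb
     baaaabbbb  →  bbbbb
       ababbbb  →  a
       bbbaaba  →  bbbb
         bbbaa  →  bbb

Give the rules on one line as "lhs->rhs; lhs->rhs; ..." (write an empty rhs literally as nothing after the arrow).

aa->a; ab->a; ba->b

  | bbbbbabaa => bbbbbbaa => bbbbbba => bbbbbb
  | aaaabaa => aaabaa => aabaa => abaa => aaa => aa => a
  | baabbabb => babbabb => bbbabb => bbbbb
  | abbabbbbbab => ababbbbbab => aabbbbbab => abbbbbab => abbbbab => abbbab => abbab => abab => aab => ab => a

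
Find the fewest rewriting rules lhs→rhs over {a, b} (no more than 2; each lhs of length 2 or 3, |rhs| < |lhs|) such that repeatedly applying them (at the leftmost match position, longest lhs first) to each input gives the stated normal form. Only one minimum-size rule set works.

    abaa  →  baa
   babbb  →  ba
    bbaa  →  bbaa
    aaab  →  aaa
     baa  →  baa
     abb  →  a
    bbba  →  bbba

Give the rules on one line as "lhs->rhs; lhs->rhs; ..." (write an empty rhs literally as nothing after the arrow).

  | abaa => baa
  | babbb => babb => bab => ba
  | bbaa
  | aaab => aaa

ab->a; aba->ba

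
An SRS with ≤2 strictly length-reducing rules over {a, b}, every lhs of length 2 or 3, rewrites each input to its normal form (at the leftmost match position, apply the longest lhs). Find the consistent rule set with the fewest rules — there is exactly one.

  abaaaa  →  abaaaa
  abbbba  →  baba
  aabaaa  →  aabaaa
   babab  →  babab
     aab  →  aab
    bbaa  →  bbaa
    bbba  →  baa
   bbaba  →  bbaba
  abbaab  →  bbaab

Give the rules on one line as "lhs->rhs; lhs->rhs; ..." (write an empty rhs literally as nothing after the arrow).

abb->bb; bbb->ba

  | abaaaa
  | abbbba => bbbba => baba
  | aabaaa
  | babab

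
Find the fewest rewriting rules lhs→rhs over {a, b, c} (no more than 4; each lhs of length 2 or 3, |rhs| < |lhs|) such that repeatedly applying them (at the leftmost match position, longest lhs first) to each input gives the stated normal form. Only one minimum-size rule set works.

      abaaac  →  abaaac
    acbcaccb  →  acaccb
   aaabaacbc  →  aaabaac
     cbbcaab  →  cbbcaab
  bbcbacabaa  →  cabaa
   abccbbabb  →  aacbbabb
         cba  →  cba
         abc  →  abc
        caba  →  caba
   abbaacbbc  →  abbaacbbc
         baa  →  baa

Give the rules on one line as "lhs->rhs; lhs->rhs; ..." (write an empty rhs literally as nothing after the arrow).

  | abaaac
  | acbcaccb => acaccb
  | aaabaacbc => aaabaac
  | cbbcaab

bac->c; bcc->ac; cbc->c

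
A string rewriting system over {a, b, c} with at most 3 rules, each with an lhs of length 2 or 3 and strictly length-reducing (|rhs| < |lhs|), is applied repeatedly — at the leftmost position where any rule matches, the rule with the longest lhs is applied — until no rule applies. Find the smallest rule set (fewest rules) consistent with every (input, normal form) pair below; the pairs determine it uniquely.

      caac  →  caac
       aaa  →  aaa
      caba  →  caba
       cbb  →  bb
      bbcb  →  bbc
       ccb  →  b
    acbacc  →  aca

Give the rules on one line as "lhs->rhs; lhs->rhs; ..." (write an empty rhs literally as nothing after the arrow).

  | caac
  | aaa
  | caba
  | cbb => bb

cb->c; cbb->bb; cc->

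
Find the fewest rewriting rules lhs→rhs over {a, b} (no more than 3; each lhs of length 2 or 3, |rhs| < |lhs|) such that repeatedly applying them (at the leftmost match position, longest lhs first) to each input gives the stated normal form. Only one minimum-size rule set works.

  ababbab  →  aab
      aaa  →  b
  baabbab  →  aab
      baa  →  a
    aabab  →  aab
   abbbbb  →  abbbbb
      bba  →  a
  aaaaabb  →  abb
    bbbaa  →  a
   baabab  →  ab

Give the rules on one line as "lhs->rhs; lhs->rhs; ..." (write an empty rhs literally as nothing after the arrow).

aaa->b; ba->; bba->a

  | ababbab => abbab => aab
  | aaa => b
  | baabbab => abbab => aab
  | baa => a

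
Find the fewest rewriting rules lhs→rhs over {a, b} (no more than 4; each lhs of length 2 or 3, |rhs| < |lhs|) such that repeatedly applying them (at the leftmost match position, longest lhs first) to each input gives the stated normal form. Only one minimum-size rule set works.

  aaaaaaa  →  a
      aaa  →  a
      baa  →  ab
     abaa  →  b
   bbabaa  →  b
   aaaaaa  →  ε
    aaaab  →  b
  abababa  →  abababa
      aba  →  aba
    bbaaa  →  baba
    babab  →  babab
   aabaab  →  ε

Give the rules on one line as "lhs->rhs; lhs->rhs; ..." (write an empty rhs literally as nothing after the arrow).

  | aaaaaaa => aaaaa => aaa => a
  | aaa => a
  | baa => ab
  | abaa => aab => b

aa->; abb->; baa->ab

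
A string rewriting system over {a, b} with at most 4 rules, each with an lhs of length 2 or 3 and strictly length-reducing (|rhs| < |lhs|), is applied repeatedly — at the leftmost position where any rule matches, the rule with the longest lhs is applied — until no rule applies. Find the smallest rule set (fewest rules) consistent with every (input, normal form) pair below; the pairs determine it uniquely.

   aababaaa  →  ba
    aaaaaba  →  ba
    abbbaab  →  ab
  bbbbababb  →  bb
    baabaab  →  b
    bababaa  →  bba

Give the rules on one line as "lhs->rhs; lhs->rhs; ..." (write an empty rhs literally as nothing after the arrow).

  | aababaaa => babaaa => baa => ba
  | aaaaaba => aaaaba => aaaba => aaba => ba
  | abbbaab => abaab => ab
  | bbbbababb => bbababb => bbbb => bb

aa->a; aab->b; aba->; bbb->b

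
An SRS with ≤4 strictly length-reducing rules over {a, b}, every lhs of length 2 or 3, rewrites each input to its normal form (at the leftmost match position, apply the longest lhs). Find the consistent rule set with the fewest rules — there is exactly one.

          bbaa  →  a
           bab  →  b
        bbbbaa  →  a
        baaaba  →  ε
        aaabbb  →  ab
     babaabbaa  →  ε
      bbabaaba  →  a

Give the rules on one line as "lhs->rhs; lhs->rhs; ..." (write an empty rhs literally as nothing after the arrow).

aa->; ba->; bb->b

  | bbaa => baa => a
  | bab => b
  | bbbbaa => bbbaa => bbaa => baa => a
  | baaaba => aaba => ba => ε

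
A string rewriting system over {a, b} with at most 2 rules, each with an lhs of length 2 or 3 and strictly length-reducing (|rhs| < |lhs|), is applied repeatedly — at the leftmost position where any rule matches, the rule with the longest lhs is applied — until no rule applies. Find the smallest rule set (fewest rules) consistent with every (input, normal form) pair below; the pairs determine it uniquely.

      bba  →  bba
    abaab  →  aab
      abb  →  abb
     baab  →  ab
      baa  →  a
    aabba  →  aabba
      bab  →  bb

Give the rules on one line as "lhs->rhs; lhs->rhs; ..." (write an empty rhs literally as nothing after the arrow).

  | bba
  | abaab => aab
  | abb
  | baab => ab

baa->a; bab->bb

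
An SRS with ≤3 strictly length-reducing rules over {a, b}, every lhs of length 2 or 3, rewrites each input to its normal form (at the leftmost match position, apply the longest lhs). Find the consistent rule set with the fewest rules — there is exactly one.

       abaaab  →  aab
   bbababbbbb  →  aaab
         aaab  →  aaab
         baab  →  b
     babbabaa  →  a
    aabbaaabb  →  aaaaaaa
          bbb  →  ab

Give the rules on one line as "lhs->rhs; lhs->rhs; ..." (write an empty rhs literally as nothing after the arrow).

  | abaaab => aab
  | bbababbbbb => aababbbbb => aabaabbb => aabbb => aaab
  | aaab
  | baab => b

baa->; bb->a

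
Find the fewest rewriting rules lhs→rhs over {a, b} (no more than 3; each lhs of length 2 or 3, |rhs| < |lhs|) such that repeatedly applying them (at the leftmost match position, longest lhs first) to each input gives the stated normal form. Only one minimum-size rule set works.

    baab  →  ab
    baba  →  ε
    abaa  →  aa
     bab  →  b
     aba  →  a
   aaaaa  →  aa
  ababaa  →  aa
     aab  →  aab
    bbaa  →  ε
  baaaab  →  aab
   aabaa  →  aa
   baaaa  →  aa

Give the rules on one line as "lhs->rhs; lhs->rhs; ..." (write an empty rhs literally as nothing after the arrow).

aaa->aa; ba->

  | baab => ab
  | baba => ba => ε
  | abaa => aa
  | bab => b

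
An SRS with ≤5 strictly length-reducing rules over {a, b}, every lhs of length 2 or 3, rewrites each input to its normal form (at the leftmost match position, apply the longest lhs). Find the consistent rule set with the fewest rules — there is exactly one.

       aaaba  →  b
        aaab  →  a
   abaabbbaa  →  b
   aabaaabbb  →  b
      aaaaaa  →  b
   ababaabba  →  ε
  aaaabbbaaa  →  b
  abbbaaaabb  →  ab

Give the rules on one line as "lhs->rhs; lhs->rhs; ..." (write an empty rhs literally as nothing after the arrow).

  | aaaba => baba => bba => aa => b
  | aaab => bab => bb => a
  | abaabbbaa => abbbaa => aabaa => bbaa => aaa => ba => b
  | aabaaabbb => bbaaabbb => aaaabbb => baabbb => babbb => bbbb => abb => aa => b

aa->b; aba->; ba->b; bb->a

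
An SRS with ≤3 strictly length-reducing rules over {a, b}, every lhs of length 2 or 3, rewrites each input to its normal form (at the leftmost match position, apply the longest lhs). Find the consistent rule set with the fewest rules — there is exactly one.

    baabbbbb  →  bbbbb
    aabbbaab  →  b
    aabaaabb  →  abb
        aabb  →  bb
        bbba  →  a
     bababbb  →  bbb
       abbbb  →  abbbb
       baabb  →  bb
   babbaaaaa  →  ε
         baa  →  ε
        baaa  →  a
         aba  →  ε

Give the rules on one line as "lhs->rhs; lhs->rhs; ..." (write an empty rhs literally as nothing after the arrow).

  | baabbbbb => aabbbbb => bbbbb
  | aabbbaab => bbbaab => bbaab => baab => aab => b
  | aabaaabb => baaabb => aaabb => abb
  | aabb => bb

aa->; ba->a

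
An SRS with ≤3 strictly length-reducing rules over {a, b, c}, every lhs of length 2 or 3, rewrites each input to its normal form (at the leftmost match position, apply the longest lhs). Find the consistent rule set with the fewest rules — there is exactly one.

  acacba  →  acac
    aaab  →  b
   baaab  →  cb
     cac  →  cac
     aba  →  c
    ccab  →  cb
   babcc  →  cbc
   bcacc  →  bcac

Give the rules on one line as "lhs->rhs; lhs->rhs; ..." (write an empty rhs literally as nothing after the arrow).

ab->b; ba->c; cc->c

  | acacba => acacc => acac
  | aaab => aab => ab => b
  | baaab => caab => cab => cb
  | cac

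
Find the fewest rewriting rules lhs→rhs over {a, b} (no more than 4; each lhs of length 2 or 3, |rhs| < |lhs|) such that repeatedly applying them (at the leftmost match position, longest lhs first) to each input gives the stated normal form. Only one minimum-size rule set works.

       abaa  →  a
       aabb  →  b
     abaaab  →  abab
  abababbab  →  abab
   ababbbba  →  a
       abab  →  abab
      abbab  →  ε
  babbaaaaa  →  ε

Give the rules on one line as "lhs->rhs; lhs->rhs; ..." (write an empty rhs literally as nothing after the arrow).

  | abaa => abb => a
  | aabb => bbb => b
  | abaaab => abab
  | abababbab => ababaab => ababbb => abab

aa->b; aaa->a; bb->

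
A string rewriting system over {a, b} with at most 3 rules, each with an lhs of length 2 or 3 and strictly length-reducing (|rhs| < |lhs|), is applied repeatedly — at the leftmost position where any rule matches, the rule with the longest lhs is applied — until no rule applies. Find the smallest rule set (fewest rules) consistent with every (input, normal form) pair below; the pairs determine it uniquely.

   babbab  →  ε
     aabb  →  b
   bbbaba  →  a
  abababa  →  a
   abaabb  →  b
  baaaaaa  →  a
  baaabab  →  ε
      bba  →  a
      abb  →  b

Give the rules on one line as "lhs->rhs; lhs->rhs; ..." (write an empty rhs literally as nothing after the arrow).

  | babbab => abbab => bab => ab => ε
  | aabb => abb => b
  | bbbaba => bbaba => baba => aba => a
  | abababa => ababa => aba => a

aa->a; ab->; ba->a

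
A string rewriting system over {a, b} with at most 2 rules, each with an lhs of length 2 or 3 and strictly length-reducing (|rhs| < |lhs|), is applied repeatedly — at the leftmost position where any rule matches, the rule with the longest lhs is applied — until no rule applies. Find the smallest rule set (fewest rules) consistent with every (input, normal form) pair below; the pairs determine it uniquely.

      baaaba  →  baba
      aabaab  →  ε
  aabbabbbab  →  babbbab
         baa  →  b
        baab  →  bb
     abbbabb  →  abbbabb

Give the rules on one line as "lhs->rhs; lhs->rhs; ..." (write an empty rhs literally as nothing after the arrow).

aab->; baa->b

  | baaaba => baba
  | aabaab => aab => ε
  | aabbabbbab => babbbab
  | baa => b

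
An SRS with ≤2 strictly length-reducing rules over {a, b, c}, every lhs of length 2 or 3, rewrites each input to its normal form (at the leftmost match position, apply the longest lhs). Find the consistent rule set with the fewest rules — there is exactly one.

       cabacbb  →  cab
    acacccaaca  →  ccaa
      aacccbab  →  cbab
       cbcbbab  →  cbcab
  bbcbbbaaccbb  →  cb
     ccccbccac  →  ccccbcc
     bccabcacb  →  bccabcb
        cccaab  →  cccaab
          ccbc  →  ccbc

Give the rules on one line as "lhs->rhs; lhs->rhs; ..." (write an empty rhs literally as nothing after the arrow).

ac->; bb->

  | cabacbb => cabbb => cab
  | acacccaaca => acccaaca => ccaaca => ccaa
  | aacccbab => accbab => cbab
  | cbcbbab => cbcab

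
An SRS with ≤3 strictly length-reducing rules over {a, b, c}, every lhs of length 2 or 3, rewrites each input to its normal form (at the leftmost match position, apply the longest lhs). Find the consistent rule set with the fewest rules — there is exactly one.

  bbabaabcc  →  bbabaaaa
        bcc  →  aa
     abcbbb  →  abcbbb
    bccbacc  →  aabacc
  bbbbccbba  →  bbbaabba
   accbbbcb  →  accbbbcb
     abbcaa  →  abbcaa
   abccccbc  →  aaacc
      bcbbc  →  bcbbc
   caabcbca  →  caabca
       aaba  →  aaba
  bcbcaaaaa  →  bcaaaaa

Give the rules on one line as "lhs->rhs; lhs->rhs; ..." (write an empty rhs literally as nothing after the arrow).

bcc->aa; cbc->c

  | bbabaabcc => bbabaaaa
  | bcc => aa
  | abcbbb
  | bccbacc => aabacc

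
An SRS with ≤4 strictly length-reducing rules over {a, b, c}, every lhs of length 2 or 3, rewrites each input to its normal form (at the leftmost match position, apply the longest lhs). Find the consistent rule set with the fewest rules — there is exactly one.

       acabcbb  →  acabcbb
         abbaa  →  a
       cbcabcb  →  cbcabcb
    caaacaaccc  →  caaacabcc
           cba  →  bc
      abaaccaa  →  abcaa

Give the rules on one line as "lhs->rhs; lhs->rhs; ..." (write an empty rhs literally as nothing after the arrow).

  | acabcbb
  | abbaa => aba => a
  | cbcabcb
  | caaacaaccc => caaacabcc

acc->bc; ba->; cba->bc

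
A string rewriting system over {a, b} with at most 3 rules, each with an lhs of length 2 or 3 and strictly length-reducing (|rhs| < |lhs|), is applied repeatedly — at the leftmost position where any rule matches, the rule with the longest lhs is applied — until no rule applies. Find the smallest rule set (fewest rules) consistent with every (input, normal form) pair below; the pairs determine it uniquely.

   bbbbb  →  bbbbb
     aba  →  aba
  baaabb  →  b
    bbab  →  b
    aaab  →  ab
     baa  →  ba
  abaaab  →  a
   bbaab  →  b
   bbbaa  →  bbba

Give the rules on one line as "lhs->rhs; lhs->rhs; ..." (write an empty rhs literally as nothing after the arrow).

aa->a; bab->

  | bbbbb
  | aba
  | baaabb => baabb => babb => b
  | bbab => b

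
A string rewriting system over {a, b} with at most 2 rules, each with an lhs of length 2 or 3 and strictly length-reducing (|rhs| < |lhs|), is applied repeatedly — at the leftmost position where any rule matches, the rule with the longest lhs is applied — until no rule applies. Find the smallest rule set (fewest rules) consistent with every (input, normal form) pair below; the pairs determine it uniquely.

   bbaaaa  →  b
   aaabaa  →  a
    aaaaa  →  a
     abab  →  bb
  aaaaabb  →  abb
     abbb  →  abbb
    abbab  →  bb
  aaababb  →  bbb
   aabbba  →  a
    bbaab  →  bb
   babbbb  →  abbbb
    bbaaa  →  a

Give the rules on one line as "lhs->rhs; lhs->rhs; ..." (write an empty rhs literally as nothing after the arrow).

aa->b; ba->a

  | bbaaaa => baaaa => aaaa => baa => aa => b
  | aaabaa => babaa => abaa => aaa => ba => a
  | aaaaa => baaa => aaa => ba => a
  | abab => aab => bb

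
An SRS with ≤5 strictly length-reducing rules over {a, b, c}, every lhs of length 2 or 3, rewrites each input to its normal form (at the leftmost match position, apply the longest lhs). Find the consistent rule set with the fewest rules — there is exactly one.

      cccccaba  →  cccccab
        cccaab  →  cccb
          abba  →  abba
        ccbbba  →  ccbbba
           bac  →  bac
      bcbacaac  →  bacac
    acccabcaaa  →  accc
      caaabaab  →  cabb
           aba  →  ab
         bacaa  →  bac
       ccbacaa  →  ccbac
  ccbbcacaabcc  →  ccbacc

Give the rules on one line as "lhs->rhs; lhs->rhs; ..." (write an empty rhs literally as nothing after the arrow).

  | cccccaba => cccccab
  | cccaab => cccb
  | abba
  | ccbbba

aa->; aac->ac; aba->ab; bc->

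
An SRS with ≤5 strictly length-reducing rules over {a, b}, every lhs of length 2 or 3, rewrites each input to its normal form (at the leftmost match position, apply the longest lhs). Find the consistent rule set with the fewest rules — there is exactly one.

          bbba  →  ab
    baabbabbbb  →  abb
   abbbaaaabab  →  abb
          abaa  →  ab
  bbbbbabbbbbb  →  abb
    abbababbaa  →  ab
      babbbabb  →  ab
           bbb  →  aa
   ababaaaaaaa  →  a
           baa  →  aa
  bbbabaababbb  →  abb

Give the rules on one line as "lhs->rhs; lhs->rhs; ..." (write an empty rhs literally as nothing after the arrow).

  | bbba => aaa => ab
  | baabbabbbb => aabbabbbb => aabbbbb => aaaabb => ababb => abb
  | abbbaaaabab => aaaaaaabab => abaaaabab => aaaaabab => abaabab => aaabab => abbab => abb
  | abaa => aaa => ab

aaa->ab; ba->; baa->aa; bbb->aa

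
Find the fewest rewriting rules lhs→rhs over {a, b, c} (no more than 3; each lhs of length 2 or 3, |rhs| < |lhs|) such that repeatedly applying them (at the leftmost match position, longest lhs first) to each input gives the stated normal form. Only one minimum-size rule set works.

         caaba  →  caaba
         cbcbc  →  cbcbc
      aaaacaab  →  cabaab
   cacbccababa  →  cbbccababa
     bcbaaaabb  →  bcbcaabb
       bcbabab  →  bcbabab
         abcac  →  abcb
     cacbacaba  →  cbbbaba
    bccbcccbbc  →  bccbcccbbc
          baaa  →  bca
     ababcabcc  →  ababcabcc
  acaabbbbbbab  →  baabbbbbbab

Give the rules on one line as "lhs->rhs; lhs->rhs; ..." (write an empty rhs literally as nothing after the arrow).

  | caaba
  | cbcbc
  | aaaacaab => caacaab => cabaab
  | cacbccababa => cbbccababa

aaa->ca; ac->b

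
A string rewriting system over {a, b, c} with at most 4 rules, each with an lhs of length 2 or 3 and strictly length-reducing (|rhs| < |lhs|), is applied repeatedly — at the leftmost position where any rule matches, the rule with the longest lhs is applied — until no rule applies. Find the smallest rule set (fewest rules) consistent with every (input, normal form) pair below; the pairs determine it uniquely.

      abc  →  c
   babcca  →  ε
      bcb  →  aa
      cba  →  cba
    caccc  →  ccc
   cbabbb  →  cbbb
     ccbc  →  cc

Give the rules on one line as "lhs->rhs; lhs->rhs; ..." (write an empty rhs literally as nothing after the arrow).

  | abc => c
  | babcca => bcca => ca => ε
  | bcb => aa
  | cba

ab->; bc->; bcb->aa; ca->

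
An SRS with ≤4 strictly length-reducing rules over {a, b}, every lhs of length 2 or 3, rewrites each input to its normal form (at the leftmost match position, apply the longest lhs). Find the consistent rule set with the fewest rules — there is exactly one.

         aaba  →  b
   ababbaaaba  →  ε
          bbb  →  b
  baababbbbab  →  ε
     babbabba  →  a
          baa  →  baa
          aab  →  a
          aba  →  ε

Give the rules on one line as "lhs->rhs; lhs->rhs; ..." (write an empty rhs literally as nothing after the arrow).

  | aaba => abb => b
  | ababbaaaba => bbbbaaaba => bbaaaba => aaaba => aabb => ab => ε
  | bbb => b
  | baababbbbab => babbbbbbab => abbbbbab => bbbbab => bbab => ab => ε

ab->; aba->bb; bab->a; bb->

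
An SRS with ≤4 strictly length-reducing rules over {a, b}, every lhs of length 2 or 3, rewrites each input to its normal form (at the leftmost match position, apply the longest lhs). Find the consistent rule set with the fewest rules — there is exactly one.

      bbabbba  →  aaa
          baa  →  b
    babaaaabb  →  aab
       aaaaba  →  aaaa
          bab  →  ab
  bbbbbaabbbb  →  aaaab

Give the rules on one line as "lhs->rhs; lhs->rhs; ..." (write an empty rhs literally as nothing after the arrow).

ba->; baa->b; bab->ab; bb->a

  | bbabbba => aabbba => aaaba => aaa
  | baa => b
  | babaaaabb => abaaaabb => abaabb => abbb => aab
  | aaaaba => aaaa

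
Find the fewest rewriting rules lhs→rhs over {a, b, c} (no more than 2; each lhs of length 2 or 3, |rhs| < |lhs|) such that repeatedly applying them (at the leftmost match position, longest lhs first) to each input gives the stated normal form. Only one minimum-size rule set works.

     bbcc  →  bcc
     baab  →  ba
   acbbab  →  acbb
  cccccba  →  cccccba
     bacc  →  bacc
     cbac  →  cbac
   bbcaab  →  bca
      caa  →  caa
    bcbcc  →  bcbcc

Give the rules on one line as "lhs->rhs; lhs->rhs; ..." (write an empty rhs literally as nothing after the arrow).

  | bbcc => bcc
  | baab => ba
  | acbbab => acbb
  | cccccba

ab->; bbc->bc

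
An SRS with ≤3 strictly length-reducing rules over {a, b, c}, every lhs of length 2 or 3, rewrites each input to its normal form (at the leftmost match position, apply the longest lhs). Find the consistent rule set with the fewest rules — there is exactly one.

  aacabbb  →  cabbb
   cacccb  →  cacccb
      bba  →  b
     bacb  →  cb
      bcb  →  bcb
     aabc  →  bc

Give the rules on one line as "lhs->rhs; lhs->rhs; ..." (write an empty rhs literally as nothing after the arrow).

aa->; ba->

  | aacabbb => cabbb
  | cacccb
  | bba => b
  | bacb => cb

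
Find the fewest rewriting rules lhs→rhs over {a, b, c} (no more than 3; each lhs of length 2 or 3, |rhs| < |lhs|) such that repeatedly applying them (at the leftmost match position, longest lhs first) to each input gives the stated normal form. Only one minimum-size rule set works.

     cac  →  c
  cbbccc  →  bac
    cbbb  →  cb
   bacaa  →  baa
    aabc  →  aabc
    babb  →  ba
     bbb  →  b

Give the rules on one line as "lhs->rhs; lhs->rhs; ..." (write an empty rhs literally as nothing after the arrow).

  | cac => c
  | cbbccc => cccc => bac
  | cbbb => cb
  | bacaa => baa

bb->; ca->; ccc->ba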